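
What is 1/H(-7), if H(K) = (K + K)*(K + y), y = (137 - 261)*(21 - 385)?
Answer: -1/631806 ≈ -1.5828e-6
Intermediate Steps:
y = 45136 (y = -124*(-364) = 45136)
H(K) = 2*K*(45136 + K) (H(K) = (K + K)*(K + 45136) = (2*K)*(45136 + K) = 2*K*(45136 + K))
1/H(-7) = 1/(2*(-7)*(45136 - 7)) = 1/(2*(-7)*45129) = 1/(-631806) = -1/631806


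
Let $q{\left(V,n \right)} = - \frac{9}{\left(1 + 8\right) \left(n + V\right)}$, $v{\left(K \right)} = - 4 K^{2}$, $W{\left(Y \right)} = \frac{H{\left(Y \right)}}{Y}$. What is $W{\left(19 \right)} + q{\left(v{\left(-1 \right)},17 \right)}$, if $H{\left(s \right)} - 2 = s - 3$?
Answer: $\frac{215}{247} \approx 0.87045$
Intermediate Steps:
$H{\left(s \right)} = -1 + s$ ($H{\left(s \right)} = 2 + \left(s - 3\right) = 2 + \left(-3 + s\right) = -1 + s$)
$W{\left(Y \right)} = \frac{-1 + Y}{Y}$
$q{\left(V,n \right)} = - \frac{9}{9 V + 9 n}$ ($q{\left(V,n \right)} = - \frac{9}{9 \left(V + n\right)} = - \frac{9}{9 V + 9 n}$)
$W{\left(19 \right)} + q{\left(v{\left(-1 \right)},17 \right)} = \frac{-1 + 19}{19} - \frac{1}{- 4 \left(-1\right)^{2} + 17} = \frac{1}{19} \cdot 18 - \frac{1}{\left(-4\right) 1 + 17} = \frac{18}{19} - \frac{1}{-4 + 17} = \frac{18}{19} - \frac{1}{13} = \frac{215}{247}$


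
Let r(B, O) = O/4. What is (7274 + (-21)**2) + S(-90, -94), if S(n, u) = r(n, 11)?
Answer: 30871/4 ≈ 7717.8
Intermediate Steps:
r(B, O) = O/4 (r(B, O) = O*(1/4) = O/4)
S(n, u) = 11/4 (S(n, u) = (1/4)*11 = 11/4)
(7274 + (-21)**2) + S(-90, -94) = (7274 + (-21)**2) + 11/4 = (7274 + 441) + 11/4 = 7715 + 11/4 = 30871/4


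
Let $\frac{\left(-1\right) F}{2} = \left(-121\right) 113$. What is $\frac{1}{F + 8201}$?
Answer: $\frac{1}{35547} \approx 2.8132 \cdot 10^{-5}$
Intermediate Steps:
$F = 27346$ ($F = - 2 \left(\left(-121\right) 113\right) = \left(-2\right) \left(-13673\right) = 27346$)
$\frac{1}{F + 8201} = \frac{1}{27346 + 8201} = \frac{1}{35547}$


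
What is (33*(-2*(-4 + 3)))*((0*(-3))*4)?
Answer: 0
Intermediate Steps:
(33*(-2*(-4 + 3)))*((0*(-3))*4) = (33*(-2*(-1)))*(0*4) = (33*2)*0 = 66*0 = 0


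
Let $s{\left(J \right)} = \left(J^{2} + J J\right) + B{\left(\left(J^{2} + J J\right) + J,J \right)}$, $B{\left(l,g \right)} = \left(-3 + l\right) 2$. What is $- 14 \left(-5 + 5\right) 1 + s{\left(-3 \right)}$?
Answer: $42$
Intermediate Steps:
$B{\left(l,g \right)} = -6 + 2 l$
$s{\left(J \right)} = -6 + 2 J + 6 J^{2}$ ($s{\left(J \right)} = \left(J^{2} + J J\right) + \left(-6 + 2 \left(\left(J^{2} + J J\right) + J\right)\right) = \left(J^{2} + J^{2}\right) + \left(-6 + 2 \left(\left(J^{2} + J^{2}\right) + J\right)\right) = 2 J^{2} + \left(-6 + 2 \left(2 J^{2} + J\right)\right) = 2 J^{2} + \left(-6 + 2 \left(J + 2 J^{2}\right)\right) = 2 J^{2} - \left(6 - 4 J^{2} - 2 J\right) = 2 J^{2} + \left(-6 + 2 J + 4 J^{2}\right) = -6 + 2 J + 6 J^{2}$)
$- 14 \left(-5 + 5\right) 1 + s{\left(-3 \right)} = - 14 \left(-5 + 5\right) 1 + \left(-6 + 2 \left(-3\right) + 6 \left(-3\right)^{2}\right) = - 14 \cdot 0 \cdot 1 - -42 = \left(-14\right) 0 - -42 = 0 + 42 = 42$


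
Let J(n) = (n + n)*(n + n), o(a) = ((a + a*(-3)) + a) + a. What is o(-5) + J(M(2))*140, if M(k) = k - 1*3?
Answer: 560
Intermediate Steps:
M(k) = -3 + k (M(k) = k - 3 = -3 + k)
o(a) = 0 (o(a) = ((a - 3*a) + a) + a = (-2*a + a) + a = -a + a = 0)
J(n) = 4*n² (J(n) = (2*n)*(2*n) = 4*n²)
o(-5) + J(M(2))*140 = 0 + (4*(-3 + 2)²)*140 = 0 + (4*(-1)²)*140 = 0 + (4*1)*140 = 0 + 4*140 = 0 + 560 = 560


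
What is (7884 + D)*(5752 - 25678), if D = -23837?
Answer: 317879478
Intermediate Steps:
(7884 + D)*(5752 - 25678) = (7884 - 23837)*(5752 - 25678) = -15953*(-19926) = 317879478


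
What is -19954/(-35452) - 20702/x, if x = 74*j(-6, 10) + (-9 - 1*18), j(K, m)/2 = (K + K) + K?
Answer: 393811759/47700666 ≈ 8.2559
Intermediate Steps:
j(K, m) = 6*K (j(K, m) = 2*((K + K) + K) = 2*(2*K + K) = 2*(3*K) = 6*K)
x = -2691 (x = 74*(6*(-6)) + (-9 - 1*18) = 74*(-36) + (-9 - 18) = -2664 - 27 = -2691)
-19954/(-35452) - 20702/x = -19954/(-35452) - 20702/(-2691) = -19954*(-1/35452) - 20702*(-1/2691) = 9977/17726 + 20702/2691 = 393811759/47700666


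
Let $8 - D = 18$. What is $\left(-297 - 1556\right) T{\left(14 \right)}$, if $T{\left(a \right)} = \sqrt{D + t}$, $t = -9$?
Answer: $- 1853 i \sqrt{19} \approx - 8077.0 i$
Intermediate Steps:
$D = -10$ ($D = 8 - 18 = -10$)
$T{\left(a \right)} = i \sqrt{19}$ ($T{\left(a \right)} = \sqrt{-10 - 9} = \sqrt{-19} = i \sqrt{19}$)
$\left(-297 - 1556\right) T{\left(14 \right)} = \left(-297 - 1556\right) i \sqrt{19} = - 1853 i \sqrt{19}$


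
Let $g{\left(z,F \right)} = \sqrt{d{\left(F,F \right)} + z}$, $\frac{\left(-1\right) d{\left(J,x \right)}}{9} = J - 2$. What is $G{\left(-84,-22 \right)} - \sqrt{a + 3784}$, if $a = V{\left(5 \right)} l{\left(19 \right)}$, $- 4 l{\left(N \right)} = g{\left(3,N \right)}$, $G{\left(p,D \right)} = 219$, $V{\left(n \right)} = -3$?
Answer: $219 - \frac{\sqrt{15136 + 15 i \sqrt{6}}}{2} \approx 157.49 - 0.074662 i$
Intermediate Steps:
$d{\left(J,x \right)} = 18 - 9 J$ ($d{\left(J,x \right)} = - 9 \left(J - 2\right) = - 9 \left(-2 + J\right) = 18 - 9 J$)
$g{\left(z,F \right)} = \sqrt{18 + z - 9 F}$ ($g{\left(z,F \right)} = \sqrt{\left(18 - 9 F\right) + z} = \sqrt{18 + z - 9 F}$)
$l{\left(N \right)} = - \frac{\sqrt{21 - 9 N}}{4}$ ($l{\left(N \right)} = - \frac{\sqrt{18 + 3 - 9 N}}{4} = - \frac{\sqrt{21 - 9 N}}{4}$)
$a = \frac{15 i \sqrt{6}}{4}$ ($a = - 3 \left(- \frac{\sqrt{21 - 171}}{4}\right) = - 3 \left(- \frac{\sqrt{-150}}{4}\right) = - 3 \left(- \frac{5 i \sqrt{6}}{4}\right) = \frac{15 i \sqrt{6}}{4} \approx 9.1856 i$)
$G{\left(-84,-22 \right)} - \sqrt{a + 3784} = 219 - \sqrt{\frac{15 i \sqrt{6}}{4} + 3784} = 219 - \sqrt{3784 + \frac{15 i \sqrt{6}}{4}}$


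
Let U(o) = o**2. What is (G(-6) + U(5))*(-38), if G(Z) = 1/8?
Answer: -3819/4 ≈ -954.75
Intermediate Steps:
G(Z) = 1/8 (G(Z) = 1*(1/8) = 1/8)
(G(-6) + U(5))*(-38) = (1/8 + 5**2)*(-38) = (1/8 + 25)*(-38) = (201/8)*(-38) = -3819/4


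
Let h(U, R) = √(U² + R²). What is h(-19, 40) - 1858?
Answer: -1858 + √1961 ≈ -1813.7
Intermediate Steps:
h(U, R) = √(R² + U²)
h(-19, 40) - 1858 = √(40² + (-19)²) - 1858 = √(1600 + 361) - 1858 = √1961 - 1858 = -1858 + √1961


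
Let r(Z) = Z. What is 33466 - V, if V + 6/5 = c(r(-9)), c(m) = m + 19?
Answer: 167286/5 ≈ 33457.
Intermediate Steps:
c(m) = 19 + m
V = 44/5 (V = -6/5 + (19 - 9) = -6/5 + 10 = 44/5 ≈ 8.8000)
33466 - V = 33466 - 1*44/5 = 33466 - 44/5 = 167286/5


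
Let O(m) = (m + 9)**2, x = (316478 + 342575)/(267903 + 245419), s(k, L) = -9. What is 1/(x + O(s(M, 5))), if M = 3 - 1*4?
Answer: 513322/659053 ≈ 0.77888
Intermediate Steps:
M = -1 (M = 3 - 4 = -1)
x = 659053/513322 ≈ 1.2839
O(m) = (9 + m)**2
1/(x + O(s(M, 5))) = 1/(659053/513322 + (9 - 9)**2) = 1/(659053/513322 + 0**2) = 1/(659053/513322 + 0) = 1/(659053/513322) = 513322/659053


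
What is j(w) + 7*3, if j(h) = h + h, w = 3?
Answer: 27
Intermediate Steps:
j(h) = 2*h
j(w) + 7*3 = 2*3 + 7*3 = 6 + 21 = 27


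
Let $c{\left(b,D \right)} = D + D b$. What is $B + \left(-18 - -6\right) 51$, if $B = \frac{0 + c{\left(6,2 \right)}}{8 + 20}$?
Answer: $- \frac{1223}{2} \approx -611.5$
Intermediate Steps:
$B = \frac{1}{2}$ ($B = \frac{0 + 2 \left(1 + 6\right)}{8 + 20} = \frac{0 + 2 \cdot 7}{28} = \left(0 + 14\right) \frac{1}{28} = 14 \cdot \frac{1}{28} = \frac{1}{2} \approx 0.5$)
$B + \left(-18 - -6\right) 51 = \frac{1}{2} + \left(-18 - -6\right) 51 = \frac{1}{2} + \left(-18 + 6\right) 51 = \frac{1}{2} - 612 = - \frac{1223}{2}$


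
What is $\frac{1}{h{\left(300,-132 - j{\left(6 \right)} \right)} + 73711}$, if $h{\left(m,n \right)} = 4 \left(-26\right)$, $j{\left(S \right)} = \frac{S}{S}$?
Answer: $\frac{1}{73607} \approx 1.3586 \cdot 10^{-5}$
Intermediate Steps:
$j{\left(S \right)} = 1$
$h{\left(m,n \right)} = -104$
$\frac{1}{h{\left(300,-132 - j{\left(6 \right)} \right)} + 73711} = \frac{1}{-104 + 73711} = \frac{1}{73607}$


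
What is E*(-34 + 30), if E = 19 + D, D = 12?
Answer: -124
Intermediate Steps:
E = 31 (E = 19 + 12 = 31)
E*(-34 + 30) = 31*(-34 + 30) = 31*(-4) = -124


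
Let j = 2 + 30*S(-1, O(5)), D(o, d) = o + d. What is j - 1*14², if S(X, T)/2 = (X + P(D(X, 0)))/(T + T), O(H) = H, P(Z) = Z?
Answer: -206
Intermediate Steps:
D(o, d) = d + o
S(X, T) = 2*X/T (S(X, T) = 2*((X + (0 + X))/(T + T)) = 2*((X + X)/((2*T))) = 2*((2*X)*(1/(2*T))) = 2*(X/T) = 2*X/T)
j = -10 (j = 2 + 30*(2*(-1)/5) = 2 + 30*(2*(-1)*(⅕)) = 2 + 30*(-⅖) = 2 - 12 = -10)
j - 1*14² = -10 - 1*14² = -10 - 1*196 = -10 - 196 = -206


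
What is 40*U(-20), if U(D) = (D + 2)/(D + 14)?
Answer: 120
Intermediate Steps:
U(D) = (2 + D)/(14 + D)
40*U(-20) = 40*((2 - 20)/(14 - 20)) = 40*(-18/(-6)) = 40*(-⅙*(-18)) = 40*3 = 120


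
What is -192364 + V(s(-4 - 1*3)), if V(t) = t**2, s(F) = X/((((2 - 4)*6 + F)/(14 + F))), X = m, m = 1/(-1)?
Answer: -69443355/361 ≈ -1.9236e+5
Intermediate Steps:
m = -1
X = -1
s(F) = -(14 + F)/(-12 + F) (s(F) = -1/(((2 - 4)*6 + F)/(14 + F)) = -1/((-2*6 + F)/(14 + F)) = -1/((-12 + F)/(14 + F)) = -(14 + F)/(-12 + F))
-192364 + V(s(-4 - 1*3)) = -192364 + ((-14 - (-4 - 1*3))/(-12 + (-4 - 1*3)))**2 = -192364 + ((-14 - (-4 - 3))/(-12 + (-4 - 3)))**2 = -192364 + ((-14 - 1*(-7))/(-12 - 7))**2 = -192364 + ((-14 + 7)/(-19))**2 = -192364 + (-1/19*(-7))**2 = -192364 + (7/19)**2 = -192364 + 49/361 = -69443355/361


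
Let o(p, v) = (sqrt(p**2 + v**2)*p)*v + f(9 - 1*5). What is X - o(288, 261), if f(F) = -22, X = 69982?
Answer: 70004 - 676512*sqrt(1865) ≈ -2.9146e+7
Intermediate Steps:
o(p, v) = -22 + p*v*sqrt(p**2 + v**2) (o(p, v) = (sqrt(p**2 + v**2)*p)*v - 22 = (p*sqrt(p**2 + v**2))*v - 22 = p*v*sqrt(p**2 + v**2) - 22 = -22 + p*v*sqrt(p**2 + v**2))
X - o(288, 261) = 69982 - (-22 + 288*261*sqrt(288**2 + 261**2)) = 69982 - (-22 + 288*261*sqrt(82944 + 68121)) = 69982 - (-22 + 288*261*sqrt(151065)) = 69982 - (-22 + 288*261*(9*sqrt(1865))) = 69982 - (-22 + 676512*sqrt(1865)) = 69982 + (22 - 676512*sqrt(1865)) = 70004 - 676512*sqrt(1865)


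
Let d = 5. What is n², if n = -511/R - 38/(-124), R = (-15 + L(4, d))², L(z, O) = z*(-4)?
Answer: 187489/3694084 ≈ 0.050754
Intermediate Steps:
L(z, O) = -4*z
R = 961 (R = (-15 - 4*4)² = (-15 - 16)² = (-31)² = 961)
n = -433/1922 (n = -511/961 - 38/(-124) = -511*1/961 - 38*(-1/124) = -511/961 + 19/62 = -433/1922 ≈ -0.22529)
n² = (-433/1922)² = 187489/3694084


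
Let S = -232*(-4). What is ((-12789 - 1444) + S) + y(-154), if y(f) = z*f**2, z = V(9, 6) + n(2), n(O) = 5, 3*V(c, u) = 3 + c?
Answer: 200139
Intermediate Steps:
V(c, u) = 1 + c/3 (V(c, u) = (3 + c)/3 = 1 + c/3)
S = 928
z = 9 (z = (1 + (1/3)*9) + 5 = (1 + 3) + 5 = 4 + 5 = 9)
y(f) = 9*f**2
((-12789 - 1444) + S) + y(-154) = ((-12789 - 1444) + 928) + 9*(-154)**2 = (-14233 + 928) + 9*23716 = -13305 + 213444 = 200139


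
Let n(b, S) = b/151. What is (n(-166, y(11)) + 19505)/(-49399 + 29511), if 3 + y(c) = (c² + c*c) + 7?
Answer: -2945089/3003088 ≈ -0.98069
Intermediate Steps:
y(c) = 4 + 2*c² (y(c) = -3 + ((c² + c*c) + 7) = -3 + ((c² + c²) + 7) = -3 + (2*c² + 7) = -3 + (7 + 2*c²) = 4 + 2*c²)
n(b, S) = b/151 (n(b, S) = b*(1/151) = b/151)
(n(-166, y(11)) + 19505)/(-49399 + 29511) = ((1/151)*(-166) + 19505)/(-49399 + 29511) = (-166/151 + 19505)/(-19888) = (2945089/151)*(-1/19888) = -2945089/3003088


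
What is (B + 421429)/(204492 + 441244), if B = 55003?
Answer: 59554/80717 ≈ 0.73781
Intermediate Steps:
(B + 421429)/(204492 + 441244) = (55003 + 421429)/(204492 + 441244) = 476432/645736 = 476432*(1/645736) = 59554/80717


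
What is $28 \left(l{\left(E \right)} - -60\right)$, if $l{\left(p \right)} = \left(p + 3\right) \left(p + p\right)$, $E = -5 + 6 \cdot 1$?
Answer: $1904$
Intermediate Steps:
$E = 1$ ($E = -5 + 6 = 1$)
$l{\left(p \right)} = 2 p \left(3 + p\right)$ ($l{\left(p \right)} = \left(3 + p\right) 2 p = 2 p \left(3 + p\right)$)
$28 \left(l{\left(E \right)} - -60\right) = 28 \left(2 \cdot 1 \left(3 + 1\right) - -60\right) = 28 \left(2 \cdot 1 \cdot 4 + 60\right) = 28 \left(8 + 60\right) = 28 \cdot 68 = 1904$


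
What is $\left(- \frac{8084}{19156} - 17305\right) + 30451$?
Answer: $\frac{62954173}{4789} \approx 13146.0$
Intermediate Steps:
$\left(- \frac{8084}{19156} - 17305\right) + 30451 = \left(\left(-8084\right) \frac{1}{19156} - 17305\right) + 30451 = \left(- \frac{2021}{4789} - 17305\right) + 30451 = - \frac{82875666}{4789} + 30451 = \frac{62954173}{4789}$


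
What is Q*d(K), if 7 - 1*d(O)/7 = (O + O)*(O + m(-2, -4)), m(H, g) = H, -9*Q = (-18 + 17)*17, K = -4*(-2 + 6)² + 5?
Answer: -95081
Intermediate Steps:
K = -59 (K = -4*4² + 5 = -4*16 + 5 = -64 + 5 = -59)
Q = 17/9 (Q = -(-18 + 17)*17/9 = -(-1)*17/9 = -⅑*(-17) = 17/9 ≈ 1.8889)
d(O) = 49 - 14*O*(-2 + O) (d(O) = 49 - 7*(O + O)*(O - 2) = 49 - 7*2*O*(-2 + O) = 49 - 14*O*(-2 + O))
Q*d(K) = 17*(49 - 14*(-59)² + 28*(-59))/9 = 17*(49 - 14*3481 - 1652)/9 = 17*(49 - 48734 - 1652)/9 = (17/9)*(-50337) = -95081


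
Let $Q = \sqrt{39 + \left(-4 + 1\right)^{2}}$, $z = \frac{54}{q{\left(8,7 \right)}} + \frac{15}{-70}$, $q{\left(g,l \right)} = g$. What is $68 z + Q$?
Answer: $\frac{3111}{7} + 4 \sqrt{3} \approx 451.36$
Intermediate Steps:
$z = \frac{183}{28}$ ($z = \frac{54}{8} + \frac{15}{-70} = 54 \cdot \frac{1}{8} + 15 \left(- \frac{1}{70}\right) = \frac{27}{4} - \frac{3}{14} = \frac{183}{28} \approx 6.5357$)
$Q = 4 \sqrt{3}$ ($Q = \sqrt{39 + \left(-3\right)^{2}} = \sqrt{39 + 9} = \sqrt{48} = 4 \sqrt{3} \approx 6.9282$)
$68 z + Q = 68 \cdot \frac{183}{28} + 4 \sqrt{3} = \frac{3111}{7} + 4 \sqrt{3}$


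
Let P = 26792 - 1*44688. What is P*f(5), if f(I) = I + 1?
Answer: -107376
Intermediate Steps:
P = -17896 (P = 26792 - 44688 = -17896)
f(I) = 1 + I
P*f(5) = -17896*(1 + 5) = -17896*6 = -107376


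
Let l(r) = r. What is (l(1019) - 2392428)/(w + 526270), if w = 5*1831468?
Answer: -2391409/9683610 ≈ -0.24695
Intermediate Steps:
w = 9157340
(l(1019) - 2392428)/(w + 526270) = (1019 - 2392428)/(9157340 + 526270) = -2391409/9683610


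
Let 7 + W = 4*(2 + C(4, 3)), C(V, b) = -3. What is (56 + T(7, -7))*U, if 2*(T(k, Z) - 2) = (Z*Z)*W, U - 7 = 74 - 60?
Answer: -8883/2 ≈ -4441.5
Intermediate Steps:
U = 21 (U = 7 + (74 - 60) = 7 + 14 = 21)
W = -11 (W = -7 + 4*(2 - 3) = -7 + 4*(-1) = -7 - 4 = -11)
T(k, Z) = 2 - 11*Z²/2 (T(k, Z) = 2 + ((Z*Z)*(-11))/2 = 2 + (Z²*(-11))/2 = 2 + (-11*Z²)/2 = 2 - 11*Z²/2)
(56 + T(7, -7))*U = (56 + (2 - 11/2*(-7)²))*21 = (56 + (2 - 11/2*49))*21 = (56 + (2 - 539/2))*21 = (56 - 535/2)*21 = -423/2*21 = -8883/2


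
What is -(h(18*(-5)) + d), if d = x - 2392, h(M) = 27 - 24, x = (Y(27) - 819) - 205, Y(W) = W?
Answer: 3386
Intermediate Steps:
x = -997 (x = (27 - 819) - 205 = -792 - 205 = -997)
h(M) = 3
d = -3389 (d = -997 - 2392 = -3389)
-(h(18*(-5)) + d) = -(3 - 3389) = -1*(-3386) = 3386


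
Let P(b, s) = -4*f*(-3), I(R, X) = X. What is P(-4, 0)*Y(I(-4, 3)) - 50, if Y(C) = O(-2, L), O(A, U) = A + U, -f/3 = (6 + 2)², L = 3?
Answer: -2354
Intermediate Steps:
f = -192 (f = -3*(6 + 2)² = -3*8² = -3*64 = -192)
P(b, s) = -2304 (P(b, s) = -4*(-192)*(-3) = 768*(-3) = -2304)
Y(C) = 1 (Y(C) = -2 + 3 = 1)
P(-4, 0)*Y(I(-4, 3)) - 50 = -2304*1 - 50 = -2304 - 50 = -2354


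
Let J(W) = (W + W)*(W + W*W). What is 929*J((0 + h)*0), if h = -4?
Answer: 0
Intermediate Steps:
J(W) = 2*W*(W + W²) (J(W) = (2*W)*(W + W²) = 2*W*(W + W²))
929*J((0 + h)*0) = 929*(2*((0 - 4)*0)²*(1 + (0 - 4)*0)) = 929*(2*(-4*0)²*(1 - 4*0)) = 929*(2*0²*(1 + 0)) = 929*(2*0*1) = 929*0 = 0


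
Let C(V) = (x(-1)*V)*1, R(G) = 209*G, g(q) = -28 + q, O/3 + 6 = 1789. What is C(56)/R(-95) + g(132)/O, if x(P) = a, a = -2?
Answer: 2664008/106204395 ≈ 0.025084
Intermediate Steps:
O = 5349 (O = -18 + 3*1789 = -18 + 5367 = 5349)
x(P) = -2
C(V) = -2*V (C(V) = -2*V*1 = -2*V)
C(56)/R(-95) + g(132)/O = (-2*56)/((209*(-95))) + (-28 + 132)/5349 = -112/(-19855) + 104*(1/5349) = -112*(-1/19855) + 104/5349 = 112/19855 + 104/5349 = 2664008/106204395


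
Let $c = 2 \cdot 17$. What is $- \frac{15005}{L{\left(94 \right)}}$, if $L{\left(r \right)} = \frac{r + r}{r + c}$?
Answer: $- \frac{480160}{47} \approx -10216.0$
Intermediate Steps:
$c = 34$
$L{\left(r \right)} = \frac{2 r}{34 + r}$ ($L{\left(r \right)} = \frac{r + r}{r + 34} = \frac{2 r}{34 + r}$)
$- \frac{15005}{L{\left(94 \right)}} = - \frac{15005}{2 \cdot 94 \frac{1}{34 + 94}} = - \frac{15005}{2 \cdot 94 \cdot \frac{1}{128}} = - \frac{15005}{\frac{47}{32}} = \left(-15005\right) \frac{32}{47} = - \frac{480160}{47}$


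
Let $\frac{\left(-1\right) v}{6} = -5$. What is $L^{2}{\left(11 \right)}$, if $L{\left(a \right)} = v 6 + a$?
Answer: $36481$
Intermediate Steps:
$v = 30$ ($v = \left(-6\right) \left(-5\right) = 30$)
$L{\left(a \right)} = 180 + a$ ($L{\left(a \right)} = 30 \cdot 6 + a = 180 + a$)
$L^{2}{\left(11 \right)} = \left(180 + 11\right)^{2} = 191^{2} = 36481$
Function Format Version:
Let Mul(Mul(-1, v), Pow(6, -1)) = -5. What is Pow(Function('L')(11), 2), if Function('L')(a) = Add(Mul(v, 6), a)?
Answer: 36481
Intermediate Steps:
v = 30 (v = Mul(-6, -5) = 30)
Function('L')(a) = Add(180, a) (Function('L')(a) = Add(Mul(30, 6), a) = Add(180, a))
Pow(Function('L')(11), 2) = Pow(Add(180, 11), 2) = Pow(191, 2) = 36481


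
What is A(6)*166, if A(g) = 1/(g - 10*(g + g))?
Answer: -83/57 ≈ -1.4561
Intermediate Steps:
A(g) = -1/(19*g) (A(g) = 1/(g - 20*g) = 1/(-19*g) = -1/(19*g))
A(6)*166 = -1/19/6*166 = -1/19*⅙*166 = -1/114*166 = -83/57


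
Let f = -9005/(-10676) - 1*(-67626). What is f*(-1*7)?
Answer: -5053889267/10676 ≈ -4.7339e+5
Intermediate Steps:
f = 721984181/10676 (f = -9005*(-1/10676) + 67626 = 9005/10676 + 67626 = 721984181/10676 ≈ 67627.)
f*(-1*7) = 721984181*(-1*7)/10676 = (721984181/10676)*(-7) = -5053889267/10676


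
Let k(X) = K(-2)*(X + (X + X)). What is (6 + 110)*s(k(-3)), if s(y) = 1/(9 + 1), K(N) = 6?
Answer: 58/5 ≈ 11.600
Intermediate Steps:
k(X) = 18*X (k(X) = 6*(X + (X + X)) = 6*(X + 2*X) = 6*(3*X) = 18*X)
s(y) = ⅒ (s(y) = 1/10 = ⅒)
(6 + 110)*s(k(-3)) = (6 + 110)*(⅒) = 116*(⅒) = 58/5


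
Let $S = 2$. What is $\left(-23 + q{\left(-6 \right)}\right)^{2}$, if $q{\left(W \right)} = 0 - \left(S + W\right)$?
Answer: $361$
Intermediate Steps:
$q{\left(W \right)} = -2 - W$ ($q{\left(W \right)} = 0 - \left(2 + W\right) = -2 - W$)
$\left(-23 + q{\left(-6 \right)}\right)^{2} = \left(-23 - -4\right)^{2} = \left(-23 + \left(-2 + 6\right)\right)^{2} = \left(-23 + 4\right)^{2} = \left(-19\right)^{2} = 361$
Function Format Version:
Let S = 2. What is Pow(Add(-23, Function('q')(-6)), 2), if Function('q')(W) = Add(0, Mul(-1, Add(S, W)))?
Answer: 361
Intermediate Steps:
Function('q')(W) = Add(-2, Mul(-1, W)) (Function('q')(W) = Add(0, Mul(-1, Add(2, W))) = Add(0, Add(-2, Mul(-1, W))) = Add(-2, Mul(-1, W)))
Pow(Add(-23, Function('q')(-6)), 2) = Pow(Add(-23, Add(-2, Mul(-1, -6))), 2) = Pow(Add(-23, Add(-2, 6)), 2) = Pow(Add(-23, 4), 2) = Pow(-19, 2) = 361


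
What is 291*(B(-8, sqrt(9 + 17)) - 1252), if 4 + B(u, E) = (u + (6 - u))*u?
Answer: -379464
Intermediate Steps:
B(u, E) = -4 + 6*u (B(u, E) = -4 + (u + (6 - u))*u = -4 + 6*u)
291*(B(-8, sqrt(9 + 17)) - 1252) = 291*((-4 + 6*(-8)) - 1252) = 291*((-4 - 48) - 1252) = 291*(-52 - 1252) = 291*(-1304) = -379464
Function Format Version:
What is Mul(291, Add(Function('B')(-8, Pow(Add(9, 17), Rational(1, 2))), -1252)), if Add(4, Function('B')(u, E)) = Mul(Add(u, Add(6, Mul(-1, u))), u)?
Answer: -379464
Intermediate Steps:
Function('B')(u, E) = Add(-4, Mul(6, u)) (Function('B')(u, E) = Add(-4, Mul(Add(u, Add(6, Mul(-1, u))), u)) = Add(-4, Mul(6, u)))
Mul(291, Add(Function('B')(-8, Pow(Add(9, 17), Rational(1, 2))), -1252)) = Mul(291, Add(Add(-4, Mul(6, -8)), -1252)) = Mul(291, Add(Add(-4, -48), -1252)) = Mul(291, Add(-52, -1252)) = Mul(291, -1304) = -379464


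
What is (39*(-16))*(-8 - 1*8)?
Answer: 9984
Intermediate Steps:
(39*(-16))*(-8 - 1*8) = -624*(-8 - 8) = -624*(-16) = 9984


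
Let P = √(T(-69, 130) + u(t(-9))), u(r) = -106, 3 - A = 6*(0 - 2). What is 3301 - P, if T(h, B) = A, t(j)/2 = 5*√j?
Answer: 3301 - I*√91 ≈ 3301.0 - 9.5394*I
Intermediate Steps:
t(j) = 10*√j (t(j) = 2*(5*√j) = 10*√j)
A = 15 (A = 3 - 6*(0 - 2) = 3 - 6*(-2) = 3 - 1*(-12) = 3 + 12 = 15)
T(h, B) = 15
P = I*√91 (P = √(15 - 106) = √(-91) = I*√91 ≈ 9.5394*I)
3301 - P = 3301 - I*√91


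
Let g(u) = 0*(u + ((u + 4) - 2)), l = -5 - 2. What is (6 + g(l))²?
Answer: 36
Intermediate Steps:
l = -7
g(u) = 0 (g(u) = 0*(u + ((4 + u) - 2)) = 0*(u + (2 + u)) = 0*(2 + 2*u) = 0)
(6 + g(l))² = (6 + 0)² = 6² = 36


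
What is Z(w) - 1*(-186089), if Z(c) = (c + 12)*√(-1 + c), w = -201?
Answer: 186089 - 189*I*√202 ≈ 1.8609e+5 - 2686.2*I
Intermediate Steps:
Z(c) = √(-1 + c)*(12 + c) (Z(c) = (12 + c)*√(-1 + c) = √(-1 + c)*(12 + c))
Z(w) - 1*(-186089) = √(-1 - 201)*(12 - 201) - 1*(-186089) = √(-202)*(-189) + 186089 = (I*√202)*(-189) + 186089 = -189*I*√202 + 186089 = 186089 - 189*I*√202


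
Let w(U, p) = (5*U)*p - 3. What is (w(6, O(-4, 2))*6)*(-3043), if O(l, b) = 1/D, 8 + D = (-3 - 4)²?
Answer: 1697994/41 ≈ 41415.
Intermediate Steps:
D = 41 (D = -8 + (-3 - 4)² = -8 + (-7)² = -8 + 49 = 41)
O(l, b) = 1/41
w(U, p) = -3 + 5*U*p (w(U, p) = 5*U*p - 3 = -3 + 5*U*p)
(w(6, O(-4, 2))*6)*(-3043) = ((-3 + 5*6*(1/41))*6)*(-3043) = ((-3 + 30/41)*6)*(-3043) = -93/41*6*(-3043) = -558/41*(-3043) = 1697994/41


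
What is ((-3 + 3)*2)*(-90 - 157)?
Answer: 0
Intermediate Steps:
((-3 + 3)*2)*(-90 - 157) = (0*2)*(-247) = 0*(-247) = 0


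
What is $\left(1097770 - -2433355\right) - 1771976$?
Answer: $1759149$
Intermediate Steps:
$\left(1097770 - -2433355\right) - 1771976 = \left(1097770 + 2433355\right) - 1771976 = 3531125 - 1771976 = 1759149$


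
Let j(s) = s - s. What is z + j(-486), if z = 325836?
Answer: 325836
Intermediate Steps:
j(s) = 0
z + j(-486) = 325836 + 0 = 325836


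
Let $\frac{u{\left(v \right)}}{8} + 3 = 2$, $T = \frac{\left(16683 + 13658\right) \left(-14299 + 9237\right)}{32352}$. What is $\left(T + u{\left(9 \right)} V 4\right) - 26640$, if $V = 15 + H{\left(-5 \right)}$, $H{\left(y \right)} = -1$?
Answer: $- \frac{514968559}{16176} \approx -31835.0$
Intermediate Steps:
$T = - \frac{76793071}{16176}$ ($T = 30341 \left(-5062\right) \frac{1}{32352} = \left(-153586142\right) \frac{1}{32352} = - \frac{76793071}{16176} \approx -4747.3$)
$u{\left(v \right)} = -8$ ($u{\left(v \right)} = -24 + 8 \cdot 2 = -24 + 16 = -8$)
$V = 14$ ($V = 15 - 1 = 14$)
$\left(T + u{\left(9 \right)} V 4\right) - 26640 = \left(- \frac{76793071}{16176} - 8 \cdot 14 \cdot 4\right) - 26640 = \left(- \frac{76793071}{16176} - 448\right) - 26640 = - \frac{84039919}{16176} - 26640 = - \frac{514968559}{16176}$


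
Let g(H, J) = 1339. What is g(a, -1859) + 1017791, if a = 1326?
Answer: 1019130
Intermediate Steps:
g(a, -1859) + 1017791 = 1339 + 1017791 = 1019130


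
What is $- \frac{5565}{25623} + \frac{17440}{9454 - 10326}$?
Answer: $- \frac{172675}{8541} \approx -20.217$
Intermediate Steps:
$- \frac{5565}{25623} + \frac{17440}{9454 - 10326} = \left(-5565\right) \frac{1}{25623} + \frac{17440}{9454 - 10326} = - \frac{1855}{8541} + \frac{17440}{-872} = - \frac{1855}{8541} + 17440 \left(- \frac{1}{872}\right) = - \frac{1855}{8541} - 20 = - \frac{172675}{8541}$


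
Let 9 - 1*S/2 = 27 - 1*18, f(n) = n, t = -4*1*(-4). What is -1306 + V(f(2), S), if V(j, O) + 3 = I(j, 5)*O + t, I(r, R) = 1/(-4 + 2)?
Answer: -1293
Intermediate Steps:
I(r, R) = -½ (I(r, R) = 1/(-2) = -½)
t = 16 (t = -4*(-4) = 16)
S = 0 (S = 18 - 2*(27 - 1*18) = 18 - 2*(27 - 18) = 18 - 2*9 = 18 - 18 = 0)
V(j, O) = 13 - O/2 (V(j, O) = -3 + (-O/2 + 16) = -3 + (16 - O/2) = 13 - O/2)
-1306 + V(f(2), S) = -1306 + (13 - ½*0) = -1306 + (13 + 0) = -1306 + 13 = -1293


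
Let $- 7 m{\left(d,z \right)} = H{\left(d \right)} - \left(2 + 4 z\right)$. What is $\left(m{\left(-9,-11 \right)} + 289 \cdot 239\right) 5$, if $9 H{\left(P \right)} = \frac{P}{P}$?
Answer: $\frac{21755470}{63} \approx 3.4533 \cdot 10^{5}$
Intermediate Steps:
$H{\left(P \right)} = \frac{1}{9}$ ($H{\left(P \right)} = \frac{P \frac{1}{P}}{9} = \frac{1}{9} \cdot 1 = \frac{1}{9}$)
$m{\left(d,z \right)} = \frac{17}{63} + \frac{4 z}{7}$ ($m{\left(d,z \right)} = - \frac{\frac{1}{9} - \left(2 + 4 z\right)}{7} = - \frac{- \frac{17}{9} - 4 z}{7} = \frac{17}{63} + \frac{4 z}{7}$)
$\left(m{\left(-9,-11 \right)} + 289 \cdot 239\right) 5 = \left(\left(\frac{17}{63} + \frac{4}{7} \left(-11\right)\right) + 289 \cdot 239\right) 5 = \left(\left(\frac{17}{63} - \frac{44}{7}\right) + 69071\right) 5 = \left(- \frac{379}{63} + 69071\right) 5 = \frac{4351094}{63} \cdot 5 = \frac{21755470}{63}$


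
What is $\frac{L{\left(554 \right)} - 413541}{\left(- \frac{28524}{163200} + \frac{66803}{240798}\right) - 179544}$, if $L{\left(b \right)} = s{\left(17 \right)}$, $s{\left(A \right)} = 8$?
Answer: $\frac{677129851471200}{293989917489623} \approx 2.3032$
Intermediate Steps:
$L{\left(b \right)} = 8$
$\frac{L{\left(554 \right)} - 413541}{\left(- \frac{28524}{163200} + \frac{66803}{240798}\right) - 179544} = \frac{8 - 413541}{\left(- \frac{28524}{163200} + \frac{66803}{240798}\right) - 179544} = - \frac{413533}{\left(\left(-28524\right) \frac{1}{163200} + 66803 \cdot \frac{1}{240798}\right) - 179544} = - \frac{413533}{\left(- \frac{2377}{13600} + \frac{66803}{240798}\right) - 179544} = - \frac{413533}{\frac{168071977}{1637426400} - 179544} = - \frac{413533}{- \frac{293989917489623}{1637426400}} = \left(-413533\right) \left(- \frac{1637426400}{293989917489623}\right) = \frac{677129851471200}{293989917489623}$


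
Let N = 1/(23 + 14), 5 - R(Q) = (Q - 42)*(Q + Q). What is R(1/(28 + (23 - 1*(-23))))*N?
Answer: 16797/101306 ≈ 0.16580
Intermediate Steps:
R(Q) = 5 - 2*Q*(-42 + Q) (R(Q) = 5 - (Q - 42)*(Q + Q) = 5 - (-42 + Q)*2*Q = 5 - 2*Q*(-42 + Q))
N = 1/37 ≈ 0.027027
R(1/(28 + (23 - 1*(-23))))*N = (5 - 2/(28 + (23 - 1*(-23)))² + 84/(28 + (23 - 1*(-23))))*(1/37) = (5 - 2/(28 + (23 + 23))² + 84/(28 + (23 + 23)))*(1/37) = (5 - 2/(28 + 46)² + 84/(28 + 46))*(1/37) = (5 - 2*(1/74)² + 84/74)*(1/37) = (5 - 2*(1/74)² + 84*(1/74))*(1/37) = (5 - 2*1/5476 + 42/37)*(1/37) = (5 - 1/2738 + 42/37)*(1/37) = (16797/2738)*(1/37) = 16797/101306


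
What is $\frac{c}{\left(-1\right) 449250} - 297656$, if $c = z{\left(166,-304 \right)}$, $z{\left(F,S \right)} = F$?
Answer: $- \frac{66860979083}{224625} \approx -2.9766 \cdot 10^{5}$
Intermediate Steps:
$c = 166$
$\frac{c}{\left(-1\right) 449250} - 297656 = \frac{166}{\left(-1\right) 449250} - 297656 = \frac{166}{-449250} - 297656 = 166 \left(- \frac{1}{449250}\right) - 297656 = - \frac{83}{224625} - 297656 = - \frac{66860979083}{224625}$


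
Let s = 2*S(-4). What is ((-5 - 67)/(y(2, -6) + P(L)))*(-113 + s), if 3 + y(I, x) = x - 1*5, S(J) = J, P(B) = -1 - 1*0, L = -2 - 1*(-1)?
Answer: -2904/5 ≈ -580.80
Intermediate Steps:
L = -1 (L = -2 + 1 = -1)
P(B) = -1 (P(B) = -1 + 0 = -1)
y(I, x) = -8 + x (y(I, x) = -3 + (x - 1*5) = -3 + (x - 5) = -3 + (-5 + x) = -8 + x)
s = -8 (s = 2*(-4) = -8)
((-5 - 67)/(y(2, -6) + P(L)))*(-113 + s) = ((-5 - 67)/((-8 - 6) - 1))*(-113 - 8) = -72/(-14 - 1)*(-121) = -72/(-15)*(-121) = -72*(-1/15)*(-121) = (24/5)*(-121) = -2904/5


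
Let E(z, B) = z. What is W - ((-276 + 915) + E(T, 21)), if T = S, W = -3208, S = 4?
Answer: -3851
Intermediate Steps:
T = 4
W - ((-276 + 915) + E(T, 21)) = -3208 - ((-276 + 915) + 4) = -3208 - (639 + 4) = -3208 - 1*643 = -3208 - 643 = -3851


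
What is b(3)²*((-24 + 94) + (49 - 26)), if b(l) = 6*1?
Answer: 3348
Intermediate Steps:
b(l) = 6
b(3)²*((-24 + 94) + (49 - 26)) = 6²*((-24 + 94) + (49 - 26)) = 36*(70 + 23) = 36*93 = 3348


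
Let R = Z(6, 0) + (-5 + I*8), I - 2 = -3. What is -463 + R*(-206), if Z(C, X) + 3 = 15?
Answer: -257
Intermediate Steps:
I = -1 (I = 2 - 3 = -1)
Z(C, X) = 12 (Z(C, X) = -3 + 15 = 12)
R = -1 (R = 12 + (-5 - 1*8) = 12 + (-5 - 8) = 12 - 13 = -1)
-463 + R*(-206) = -463 - 1*(-206) = -463 + 206 = -257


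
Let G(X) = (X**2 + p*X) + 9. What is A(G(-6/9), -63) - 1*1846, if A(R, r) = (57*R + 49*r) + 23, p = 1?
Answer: -13229/3 ≈ -4409.7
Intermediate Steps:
G(X) = 9 + X + X**2 (G(X) = (X**2 + 1*X) + 9 = (X**2 + X) + 9 = (X + X**2) + 9 = 9 + X + X**2)
A(R, r) = 23 + 49*r + 57*R (A(R, r) = (49*r + 57*R) + 23 = 23 + 49*r + 57*R)
A(G(-6/9), -63) - 1*1846 = (23 + 49*(-63) + 57*(9 - 6/9 + (-6/9)**2)) - 1*1846 = (23 - 3087 + 57*(9 - 6*1/9 + (-6*1/9)**2)) - 1846 = (23 - 3087 + 57*(9 - 2/3 + (-2/3)**2)) - 1846 = (23 - 3087 + 57*(9 - 2/3 + 4/9)) - 1846 = (23 - 3087 + 57*(79/9)) - 1846 = (23 - 3087 + 1501/3) - 1846 = -7691/3 - 1846 = -13229/3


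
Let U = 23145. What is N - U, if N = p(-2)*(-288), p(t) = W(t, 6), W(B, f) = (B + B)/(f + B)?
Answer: -22857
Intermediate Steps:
W(B, f) = 2*B/(B + f) (W(B, f) = (2*B)/(B + f) = 2*B/(B + f))
p(t) = 2*t/(6 + t) (p(t) = 2*t/(t + 6) = 2*t/(6 + t))
N = 288 (N = (2*(-2)/(6 - 2))*(-288) = (2*(-2)/4)*(-288) = (2*(-2)*(¼))*(-288) = -1*(-288) = 288)
N - U = 288 - 1*23145 = 288 - 23145 = -22857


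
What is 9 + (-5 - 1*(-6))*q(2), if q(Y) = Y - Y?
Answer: 9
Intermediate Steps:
q(Y) = 0
9 + (-5 - 1*(-6))*q(2) = 9 + (-5 - 1*(-6))*0 = 9 + (-5 + 6)*0 = 9 + 1*0 = 9 + 0 = 9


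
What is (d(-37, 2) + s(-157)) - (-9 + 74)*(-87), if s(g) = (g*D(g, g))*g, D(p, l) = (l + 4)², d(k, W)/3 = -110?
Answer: 577013766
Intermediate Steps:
d(k, W) = -330 (d(k, W) = 3*(-110) = -330)
D(p, l) = (4 + l)²
s(g) = g²*(4 + g)² (s(g) = (g*(4 + g)²)*g = g²*(4 + g)²)
(d(-37, 2) + s(-157)) - (-9 + 74)*(-87) = (-330 + (-157)²*(4 - 157)²) - (-9 + 74)*(-87) = (-330 + 24649*(-153)²) - 65*(-87) = (-330 + 24649*23409) - 1*(-5655) = (-330 + 577008441) + 5655 = 577008111 + 5655 = 577013766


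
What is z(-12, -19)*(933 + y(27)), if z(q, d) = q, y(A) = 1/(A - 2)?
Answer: -279912/25 ≈ -11196.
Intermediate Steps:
y(A) = 1/(-2 + A)
z(-12, -19)*(933 + y(27)) = -12*(933 + 1/(-2 + 27)) = -12*(933 + 1/25) = -12*23326/25 = -279912/25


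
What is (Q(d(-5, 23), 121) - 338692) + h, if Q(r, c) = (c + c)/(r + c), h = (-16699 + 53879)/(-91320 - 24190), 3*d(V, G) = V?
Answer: -700285873777/2067629 ≈ -3.3869e+5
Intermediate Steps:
d(V, G) = V/3
h = -3718/11551 (h = 37180/(-115510) = 37180*(-1/115510) = -3718/11551 ≈ -0.32188)
Q(r, c) = 2*c/(c + r) (Q(r, c) = (2*c)/(c + r) = 2*c/(c + r))
(Q(d(-5, 23), 121) - 338692) + h = (2*121/(121 + (1/3)*(-5)) - 338692) - 3718/11551 = (2*121/(121 - 5/3) - 338692) - 3718/11551 = (2*121/(358/3) - 338692) - 3718/11551 = (2*121*(3/358) - 338692) - 3718/11551 = (363/179 - 338692) - 3718/11551 = -60625505/179 - 3718/11551 = -700285873777/2067629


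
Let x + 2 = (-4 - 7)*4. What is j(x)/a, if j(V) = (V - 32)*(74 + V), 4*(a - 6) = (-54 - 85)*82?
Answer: 4368/5687 ≈ 0.76807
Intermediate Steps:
a = -5687/2 (a = 6 + ((-54 - 85)*82)/4 = 6 + (-139*82)/4 = 6 + (1/4)*(-11398) = 6 - 5699/2 = -5687/2 ≈ -2843.5)
x = -46 (x = -2 + (-4 - 7)*4 = -2 - 11*4 = -2 - 44 = -46)
j(V) = (-32 + V)*(74 + V)
j(x)/a = (-2368 + (-46)**2 + 42*(-46))/(-5687/2) = (-2368 + 2116 - 1932)*(-2/5687) = -2184*(-2/5687) = 4368/5687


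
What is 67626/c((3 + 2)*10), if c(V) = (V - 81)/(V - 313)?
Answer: 17785638/31 ≈ 5.7373e+5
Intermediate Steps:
c(V) = (-81 + V)/(-313 + V)
67626/c((3 + 2)*10) = 67626/(((-81 + (3 + 2)*10)/(-313 + (3 + 2)*10))) = 67626/(((-81 + 5*10)/(-313 + 5*10))) = 67626/(((-81 + 50)/(-313 + 50))) = 67626/((-31/(-263))) = 67626/((-1/263*(-31))) = 67626/(31/263) = 67626*(263/31) = 17785638/31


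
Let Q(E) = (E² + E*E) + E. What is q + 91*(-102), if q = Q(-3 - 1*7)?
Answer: -9092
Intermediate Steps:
Q(E) = E + 2*E² (Q(E) = (E² + E²) + E = 2*E² + E = E + 2*E²)
q = 190 (q = (-3 - 1*7)*(1 + 2*(-3 - 1*7)) = (-3 - 7)*(1 + 2*(-3 - 7)) = -10*(1 + 2*(-10)) = -10*(1 - 20) = -10*(-19) = 190)
q + 91*(-102) = 190 + 91*(-102) = 190 - 9282 = -9092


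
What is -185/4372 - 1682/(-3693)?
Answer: 6670499/16145796 ≈ 0.41314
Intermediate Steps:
-185/4372 - 1682/(-3693) = -185*1/4372 - 1682*(-1/3693) = -185/4372 + 1682/3693 = 6670499/16145796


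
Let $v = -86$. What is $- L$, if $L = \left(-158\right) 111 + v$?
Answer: $17624$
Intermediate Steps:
$L = -17624$ ($L = \left(-158\right) 111 - 86 = -17538 - 86 = -17624$)
$- L = \left(-1\right) \left(-17624\right) = 17624$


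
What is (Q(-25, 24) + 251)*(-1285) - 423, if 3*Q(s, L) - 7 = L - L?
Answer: -977869/3 ≈ -3.2596e+5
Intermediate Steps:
Q(s, L) = 7/3 (Q(s, L) = 7/3 + (L - L)/3 = 7/3 + (⅓)*0 = 7/3 + 0 = 7/3)
(Q(-25, 24) + 251)*(-1285) - 423 = (7/3 + 251)*(-1285) - 423 = (760/3)*(-1285) - 423 = -976600/3 - 423 = -977869/3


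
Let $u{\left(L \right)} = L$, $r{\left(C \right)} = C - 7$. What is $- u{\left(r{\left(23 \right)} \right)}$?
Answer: $-16$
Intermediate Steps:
$r{\left(C \right)} = -7 + C$ ($r{\left(C \right)} = C - 7 = -7 + C$)
$- u{\left(r{\left(23 \right)} \right)} = - (-7 + 23) = \left(-1\right) 16 = -16$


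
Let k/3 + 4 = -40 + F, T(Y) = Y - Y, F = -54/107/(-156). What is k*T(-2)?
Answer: 0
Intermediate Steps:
F = 9/2782 (F = -54*1/107*(-1/156) = -54/107*(-1/156) = 9/2782 ≈ 0.0032351)
T(Y) = 0
k = -367197/2782 (k = -12 + 3*(-40 + 9/2782) = -12 + 3*(-111271/2782) = -12 - 333813/2782 = -367197/2782 ≈ -131.99)
k*T(-2) = -367197/2782*0 = 0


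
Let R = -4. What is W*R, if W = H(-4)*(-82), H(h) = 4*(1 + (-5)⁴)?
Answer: 821312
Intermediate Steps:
H(h) = 2504 (H(h) = 4*(1 + 625) = 4*626 = 2504)
W = -205328 (W = 2504*(-82) = -205328)
W*R = -205328*(-4) = 821312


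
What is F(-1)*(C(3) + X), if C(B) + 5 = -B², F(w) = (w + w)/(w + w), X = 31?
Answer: 17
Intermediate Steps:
F(w) = 1 (F(w) = (2*w)/((2*w)) = (2*w)*(1/(2*w)) = 1)
C(B) = -5 - B²
F(-1)*(C(3) + X) = 1*((-5 - 1*3²) + 31) = 1*((-5 - 1*9) + 31) = 1*((-5 - 9) + 31) = 1*(-14 + 31) = 1*17 = 17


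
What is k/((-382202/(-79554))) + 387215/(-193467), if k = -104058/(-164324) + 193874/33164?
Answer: -8220957822265619453/12592668733416456357 ≈ -0.65284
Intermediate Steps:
k = 2206820668/340602571 (k = -104058*(-1/164324) + 193874*(1/33164) = 52029/82162 + 96937/16582 = 2206820668/340602571 ≈ 6.4792)
k/((-382202/(-79554))) + 387215/(-193467) = 2206820668/(340602571*((-382202/(-79554)))) + 387215/(-193467) = 2206820668/(340602571*((-382202*(-1/79554)))) + 387215*(-1/193467) = 2206820668/(340602571*(191101/39777)) - 387215/193467 = (2206820668/340602571)*(39777/191101) - 387215/193467 = 87780705711036/65089491920671 - 387215/193467 = -8220957822265619453/12592668733416456357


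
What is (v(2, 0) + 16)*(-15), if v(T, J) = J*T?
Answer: -240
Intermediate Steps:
(v(2, 0) + 16)*(-15) = (0*2 + 16)*(-15) = (0 + 16)*(-15) = 16*(-15) = -240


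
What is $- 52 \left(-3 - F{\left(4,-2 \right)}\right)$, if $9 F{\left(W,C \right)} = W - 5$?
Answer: $\frac{1352}{9} \approx 150.22$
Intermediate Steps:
$F{\left(W,C \right)} = - \frac{5}{9} + \frac{W}{9}$ ($F{\left(W,C \right)} = \frac{W - 5}{9} = \frac{-5 + W}{9} = - \frac{5}{9} + \frac{W}{9}$)
$- 52 \left(-3 - F{\left(4,-2 \right)}\right) = - 52 \left(-3 - \left(- \frac{5}{9} + \frac{1}{9} \cdot 4\right)\right) = - 52 \left(-3 - \left(- \frac{5}{9} + \frac{4}{9}\right)\right) = - 52 \left(-3 - - \frac{1}{9}\right) = - 52 \left(-3 + \frac{1}{9}\right) = \left(-52\right) \left(- \frac{26}{9}\right) = \frac{1352}{9}$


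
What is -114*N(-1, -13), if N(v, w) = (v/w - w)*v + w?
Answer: 38646/13 ≈ 2972.8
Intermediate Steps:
N(v, w) = w + v*(-w + v/w) (N(v, w) = (-w + v/w)*v + w = v*(-w + v/w) + w = w + v*(-w + v/w))
-114*N(-1, -13) = -114*(-13 + (-1)²/(-13) - 1*(-1)*(-13)) = -114*(-13 + 1*(-1/13) - 13) = -114*(-13 - 1/13 - 13) = -114*(-339/13) = 38646/13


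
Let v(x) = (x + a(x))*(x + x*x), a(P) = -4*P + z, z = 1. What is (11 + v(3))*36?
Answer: -3060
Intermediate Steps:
a(P) = 1 - 4*P (a(P) = -4*P + 1 = 1 - 4*P)
v(x) = (1 - 3*x)*(x + x**2) (v(x) = (x + (1 - 4*x))*(x + x*x) = (1 - 3*x)*(x + x**2))
(11 + v(3))*36 = (11 + 3*(1 - 3*3**2 - 2*3))*36 = (11 + 3*(1 - 3*9 - 6))*36 = (11 + 3*(1 - 27 - 6))*36 = (11 + 3*(-32))*36 = (11 - 96)*36 = -85*36 = -3060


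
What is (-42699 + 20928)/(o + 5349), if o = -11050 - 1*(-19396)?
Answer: -7257/4565 ≈ -1.5897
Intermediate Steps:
o = 8346 (o = -11050 + 19396 = 8346)
(-42699 + 20928)/(o + 5349) = (-42699 + 20928)/(8346 + 5349) = -21771/13695 = -21771*1/13695 = -7257/4565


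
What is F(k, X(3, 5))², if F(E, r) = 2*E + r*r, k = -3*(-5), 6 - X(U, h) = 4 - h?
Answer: 6241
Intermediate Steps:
X(U, h) = 2 + h (X(U, h) = 6 - (4 - h) = 6 + (-4 + h) = 2 + h)
k = 15
F(E, r) = r² + 2*E (F(E, r) = 2*E + r² = r² + 2*E)
F(k, X(3, 5))² = ((2 + 5)² + 2*15)² = (7² + 30)² = (49 + 30)² = 79² = 6241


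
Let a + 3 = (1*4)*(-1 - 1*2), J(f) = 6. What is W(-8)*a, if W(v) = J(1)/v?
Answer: 45/4 ≈ 11.250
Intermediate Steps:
a = -15 (a = -3 + (1*4)*(-1 - 1*2) = -3 + 4*(-1 - 2) = -3 + 4*(-3) = -3 - 12 = -15)
W(v) = 6/v
W(-8)*a = (6/(-8))*(-15) = (6*(-1/8))*(-15) = -3/4*(-15) = 45/4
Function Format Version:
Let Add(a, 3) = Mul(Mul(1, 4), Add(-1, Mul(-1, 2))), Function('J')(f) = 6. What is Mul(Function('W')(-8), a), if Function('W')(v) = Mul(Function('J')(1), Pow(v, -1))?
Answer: Rational(45, 4) ≈ 11.250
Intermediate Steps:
a = -15 (a = Add(-3, Mul(Mul(1, 4), Add(-1, Mul(-1, 2)))) = Add(-3, Mul(4, Add(-1, -2))) = Add(-3, Mul(4, -3)) = Add(-3, -12) = -15)
Function('W')(v) = Mul(6, Pow(v, -1))
Mul(Function('W')(-8), a) = Mul(Mul(6, Pow(-8, -1)), -15) = Mul(Mul(6, Rational(-1, 8)), -15) = Mul(Rational(-3, 4), -15) = Rational(45, 4)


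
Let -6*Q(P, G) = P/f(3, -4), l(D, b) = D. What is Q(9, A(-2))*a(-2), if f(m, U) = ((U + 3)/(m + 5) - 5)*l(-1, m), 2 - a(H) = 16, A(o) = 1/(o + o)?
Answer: 168/41 ≈ 4.0976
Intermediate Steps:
A(o) = 1/(2*o)
a(H) = -14 (a(H) = 2 - 1*16 = 2 - 16 = -14)
f(m, U) = 5 - (3 + U)/(5 + m) (f(m, U) = ((U + 3)/(m + 5) - 5)*(-1) = ((3 + U)/(5 + m) - 5)*(-1) = (-5 + (3 + U)/(5 + m))*(-1) = 5 - (3 + U)/(5 + m))
Q(P, G) = -4*P/123 (Q(P, G) = -P/(6*((22 - 1*(-4) + 5*3)/(5 + 3))) = -P/(6*((22 + 4 + 15)/8)) = -P/(6*((⅛)*41)) = -P/(6*41/8) = -P*8/(6*41) = -4*P/123)
Q(9, A(-2))*a(-2) = -4/123*9*(-14) = -12/41*(-14) = 168/41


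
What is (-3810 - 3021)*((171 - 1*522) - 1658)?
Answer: 13723479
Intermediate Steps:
(-3810 - 3021)*((171 - 1*522) - 1658) = -6831*((171 - 522) - 1658) = -6831*(-351 - 1658) = -6831*(-2009) = 13723479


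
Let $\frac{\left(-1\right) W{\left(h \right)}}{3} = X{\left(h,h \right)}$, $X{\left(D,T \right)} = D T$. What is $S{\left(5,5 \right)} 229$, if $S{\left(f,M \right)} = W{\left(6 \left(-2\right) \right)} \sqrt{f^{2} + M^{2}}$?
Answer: $- 494640 \sqrt{2} \approx -6.9953 \cdot 10^{5}$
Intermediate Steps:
$W{\left(h \right)} = - 3 h^{2}$ ($W{\left(h \right)} = - 3 h h = - 3 h^{2}$)
$S{\left(f,M \right)} = - 432 \sqrt{M^{2} + f^{2}}$ ($S{\left(f,M \right)} = - 3 \left(6 \left(-2\right)\right)^{2} \sqrt{f^{2} + M^{2}} = - 3 \left(-12\right)^{2} \sqrt{M^{2} + f^{2}} = \left(-3\right) 144 \sqrt{M^{2} + f^{2}} = - 432 \sqrt{M^{2} + f^{2}}$)
$S{\left(5,5 \right)} 229 = - 432 \sqrt{5^{2} + 5^{2}} \cdot 229 = - 432 \sqrt{25 + 25} \cdot 229 = - 432 \sqrt{50} \cdot 229 = - 432 \cdot 5 \sqrt{2} \cdot 229 = - 2160 \sqrt{2} \cdot 229 = - 494640 \sqrt{2}$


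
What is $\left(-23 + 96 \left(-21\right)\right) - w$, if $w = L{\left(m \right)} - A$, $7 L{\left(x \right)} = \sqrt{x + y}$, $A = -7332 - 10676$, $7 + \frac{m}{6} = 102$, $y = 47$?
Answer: $-20047 - \frac{\sqrt{617}}{7} \approx -20051.0$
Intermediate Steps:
$m = 570$ ($m = -42 + 6 \cdot 102 = -42 + 612 = 570$)
$A = -18008$
$L{\left(x \right)} = \frac{\sqrt{47 + x}}{7}$ ($L{\left(x \right)} = \frac{\sqrt{x + 47}}{7} = \frac{\sqrt{47 + x}}{7}$)
$w = 18008 + \frac{\sqrt{617}}{7}$ ($w = \frac{\sqrt{47 + 570}}{7} - -18008 = \frac{\sqrt{617}}{7} + 18008 = 18008 + \frac{\sqrt{617}}{7} \approx 18012.0$)
$\left(-23 + 96 \left(-21\right)\right) - w = \left(-23 + 96 \left(-21\right)\right) - \left(18008 + \frac{\sqrt{617}}{7}\right) = \left(-23 - 2016\right) - \left(18008 + \frac{\sqrt{617}}{7}\right) = -2039 - \left(18008 + \frac{\sqrt{617}}{7}\right) = -20047 - \frac{\sqrt{617}}{7}$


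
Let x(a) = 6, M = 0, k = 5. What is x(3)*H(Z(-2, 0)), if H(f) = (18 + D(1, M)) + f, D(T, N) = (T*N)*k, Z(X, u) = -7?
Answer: 66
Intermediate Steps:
D(T, N) = 5*N*T (D(T, N) = (T*N)*5 = (N*T)*5 = 5*N*T)
H(f) = 18 + f (H(f) = (18 + 5*0*1) + f = (18 + 0) + f = 18 + f)
x(3)*H(Z(-2, 0)) = 6*(18 - 7) = 6*11 = 66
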